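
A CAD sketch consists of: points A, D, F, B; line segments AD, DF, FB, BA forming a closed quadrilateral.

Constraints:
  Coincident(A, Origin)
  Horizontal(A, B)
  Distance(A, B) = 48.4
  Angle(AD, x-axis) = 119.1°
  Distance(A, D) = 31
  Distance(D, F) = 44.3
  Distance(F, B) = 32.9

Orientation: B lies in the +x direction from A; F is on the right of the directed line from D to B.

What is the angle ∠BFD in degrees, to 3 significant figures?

126°

A is at the origin; AB is horizontal with |AB| = 48.4 and B in +x, so B = (48.4, 0). AD runs at 119.1° with |AD| = 31.0, so D = (-15.1, 27.1). F is determined by |DF| = 44.3 and |FB| = 32.9 together: it lies at the intersection of circle(D, 44.3) and circle(B, 32.9). With |DB| = 69.0, the foot of the radical line on DB is 40.9 from D and the perpendicular offset is √(44.3² − 40.9²) = 17.1. Taking the right-of-DB solution: F = (15.8, -4.65).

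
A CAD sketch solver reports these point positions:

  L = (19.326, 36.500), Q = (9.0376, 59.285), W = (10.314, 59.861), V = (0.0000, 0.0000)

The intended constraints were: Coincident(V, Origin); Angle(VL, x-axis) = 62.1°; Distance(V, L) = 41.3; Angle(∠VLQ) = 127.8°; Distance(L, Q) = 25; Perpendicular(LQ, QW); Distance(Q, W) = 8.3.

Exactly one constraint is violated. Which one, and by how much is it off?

Distance(Q, W) = 8.3 — off by 6.90.

V = (0.00, 0.00) ✓; VL at 62.10° ✓; |VL| = 41.30 ✓; ∠VLQ = 127.8° ✓; |LQ| = 25.00 ✓; ∠(LQ, QW) = 90.01° ✓; |QW| = 1.400 ✗.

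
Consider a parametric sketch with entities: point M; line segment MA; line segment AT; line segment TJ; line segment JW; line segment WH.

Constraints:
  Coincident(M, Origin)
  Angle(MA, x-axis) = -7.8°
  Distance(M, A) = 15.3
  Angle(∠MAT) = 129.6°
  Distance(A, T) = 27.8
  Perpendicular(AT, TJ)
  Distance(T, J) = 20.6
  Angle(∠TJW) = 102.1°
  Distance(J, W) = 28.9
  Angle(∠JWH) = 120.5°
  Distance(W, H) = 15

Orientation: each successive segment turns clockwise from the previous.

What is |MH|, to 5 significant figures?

3.9228

∠TJW = 102.1° gives JW at 133.90° from the x-axis; with |JW| = 28.9, W = (-7.7393, -15.735). ∠JWH = 120.5° gives WH at 74.400° from the x-axis; with |WH| = 15.0, H = (-3.7055, -1.2874). Then |MH| = |H − M| = 3.9228.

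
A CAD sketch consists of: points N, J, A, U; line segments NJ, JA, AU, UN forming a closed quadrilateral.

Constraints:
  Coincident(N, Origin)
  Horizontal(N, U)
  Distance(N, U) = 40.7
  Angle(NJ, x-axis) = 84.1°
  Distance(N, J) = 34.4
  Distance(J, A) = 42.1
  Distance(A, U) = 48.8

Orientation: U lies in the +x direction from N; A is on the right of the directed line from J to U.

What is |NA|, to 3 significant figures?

9.97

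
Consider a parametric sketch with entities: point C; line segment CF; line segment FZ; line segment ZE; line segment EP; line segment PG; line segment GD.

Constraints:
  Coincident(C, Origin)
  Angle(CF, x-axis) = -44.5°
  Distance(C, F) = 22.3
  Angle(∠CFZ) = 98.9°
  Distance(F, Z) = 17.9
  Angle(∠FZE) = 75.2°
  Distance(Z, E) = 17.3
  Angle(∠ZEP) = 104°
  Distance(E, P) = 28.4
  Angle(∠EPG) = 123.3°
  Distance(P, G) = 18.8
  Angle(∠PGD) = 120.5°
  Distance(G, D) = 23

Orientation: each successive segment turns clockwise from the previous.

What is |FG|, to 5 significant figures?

25.022

C is at the origin; CF runs at -44.5° with length 22.3, so F = (15.905, -15.630). ∠CFZ = 98.9° gives FZ at -125.60° from the x-axis; with |FZ| = 17.9, Z = (5.4855, -30.185). ∠FZE = 75.2° gives ZE at 129.60° from the x-axis; with |ZE| = 17.3, E = (-5.5420, -16.855). ∠ZEP = 104.0° gives EP at 53.600° from the x-axis; with |EP| = 28.4, P = (11.311, 6.0041). ∠EPG = 123.3° gives PG at -3.1000° from the x-axis; with |PG| = 18.8, G = (30.084, 4.9874). Then |FG| = |G − F| = 25.022.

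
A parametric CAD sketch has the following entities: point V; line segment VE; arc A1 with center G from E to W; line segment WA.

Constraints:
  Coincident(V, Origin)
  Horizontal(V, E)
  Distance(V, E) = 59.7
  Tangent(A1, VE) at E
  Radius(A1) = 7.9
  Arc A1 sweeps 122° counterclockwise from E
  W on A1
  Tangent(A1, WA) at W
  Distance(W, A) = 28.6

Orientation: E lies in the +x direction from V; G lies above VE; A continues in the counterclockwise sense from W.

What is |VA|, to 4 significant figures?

62.82

V is at the origin; VE is horizontal with |VE| = 59.7 and E on the +x side, so E = (59.70, 0.000). Tangency of A1 to VE means the radius GE is perpendicular to VE, so G = E + (0, 7.9) = (59.70, 7.900). On A1, E sits at bearing -90° from G; a 122° counterclockwise sweep puts W at bearing 32°, so W = G + 7.9·(cos 32°, sin 32°) = (66.40, 12.09). Since A1 is tangent to WA there, GW ⟂ WA, so WA runs along (−sin 32°, cos 32°); with |WA| = 28.6, A = (51.24, 36.34). Then |VA| = |A − V| = 62.82.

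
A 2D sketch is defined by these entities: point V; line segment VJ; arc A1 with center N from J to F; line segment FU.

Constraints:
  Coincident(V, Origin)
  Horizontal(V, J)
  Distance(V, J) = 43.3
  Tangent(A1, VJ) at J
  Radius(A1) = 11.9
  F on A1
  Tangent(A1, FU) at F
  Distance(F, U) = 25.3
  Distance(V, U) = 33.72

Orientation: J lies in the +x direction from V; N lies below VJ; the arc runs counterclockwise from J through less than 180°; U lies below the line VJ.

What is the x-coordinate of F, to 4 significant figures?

33.16

V is at the origin; VJ is horizontal with |VJ| = 43.3 and J on the +x side, so J = (43.30, 0.000). The tangent condition forces NJ to be normal to VJ, so N = J + (0, -11.9) = (43.30, -11.90). Since NF ⟂ FU (tangency), |NU| = √(11.9² + 25.3²) = 27.96 regardless of where F sits on A1. So U lies on both circle(V, 33.72) and circle(N, 27.96); the below-VJ intersection is U = (19.91, -27.22). F is the foot of the tangent from U: F = (33.16, -5.665).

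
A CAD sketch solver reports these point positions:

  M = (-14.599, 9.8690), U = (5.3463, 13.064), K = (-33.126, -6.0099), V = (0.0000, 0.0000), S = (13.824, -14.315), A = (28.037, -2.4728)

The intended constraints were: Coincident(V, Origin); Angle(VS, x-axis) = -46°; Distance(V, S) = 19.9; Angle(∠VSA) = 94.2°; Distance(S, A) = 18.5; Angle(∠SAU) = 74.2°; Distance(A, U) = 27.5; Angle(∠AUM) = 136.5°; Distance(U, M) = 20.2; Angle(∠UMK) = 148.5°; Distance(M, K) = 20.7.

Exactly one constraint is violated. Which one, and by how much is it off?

Distance(M, K) = 20.7 — off by 3.70.

V = (0.00, 0.00) ✓; VS at -46.00° ✓; |VS| = 19.90 ✓; ∠VSA = 94.20° ✓; |SA| = 18.50 ✓; ∠SAU = 74.20° ✓; |AU| = 27.50 ✓; ∠AUM = 136.5° ✓; |UM| = 20.20 ✓; ∠UMK = 148.5° ✓; |MK| = 24.40 ✗.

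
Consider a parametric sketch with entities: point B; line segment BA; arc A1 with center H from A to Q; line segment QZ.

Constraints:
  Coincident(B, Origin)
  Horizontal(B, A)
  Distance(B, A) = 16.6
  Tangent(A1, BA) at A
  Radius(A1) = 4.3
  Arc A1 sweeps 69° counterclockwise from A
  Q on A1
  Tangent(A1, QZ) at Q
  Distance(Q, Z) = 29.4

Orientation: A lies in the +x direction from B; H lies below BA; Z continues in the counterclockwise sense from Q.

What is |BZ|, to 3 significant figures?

30.3

B is at the origin; B and A share the same y with |BA| = 16.6 and A on the +x side, so A = (16.6, 0.00). A1 meets BA tangentially, so HA is at right angles to BA, so H = A + (0, -4.3) = (16.6, -4.30). On A1, A sits at bearing 90° from H; a 69° counterclockwise sweep puts Q at bearing 159°, so Q = H + 4.3·(cos 159°, sin 159°) = (12.6, -2.76). Since A1 is tangent to QZ there, HQ ⟂ QZ, so QZ runs along (−sin 159°, cos 159°); with |QZ| = 29.4, Z = (2.05, -30.2). Then |BZ| = |Z − B| = 30.3.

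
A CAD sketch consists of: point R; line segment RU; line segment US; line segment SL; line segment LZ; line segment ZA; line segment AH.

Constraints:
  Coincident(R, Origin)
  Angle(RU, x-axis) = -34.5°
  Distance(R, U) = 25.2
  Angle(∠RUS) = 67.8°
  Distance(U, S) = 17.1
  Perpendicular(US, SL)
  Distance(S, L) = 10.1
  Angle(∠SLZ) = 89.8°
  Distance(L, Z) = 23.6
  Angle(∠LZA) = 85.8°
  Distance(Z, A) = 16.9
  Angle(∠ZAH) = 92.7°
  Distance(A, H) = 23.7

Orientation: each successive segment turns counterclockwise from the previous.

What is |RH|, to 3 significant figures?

30.8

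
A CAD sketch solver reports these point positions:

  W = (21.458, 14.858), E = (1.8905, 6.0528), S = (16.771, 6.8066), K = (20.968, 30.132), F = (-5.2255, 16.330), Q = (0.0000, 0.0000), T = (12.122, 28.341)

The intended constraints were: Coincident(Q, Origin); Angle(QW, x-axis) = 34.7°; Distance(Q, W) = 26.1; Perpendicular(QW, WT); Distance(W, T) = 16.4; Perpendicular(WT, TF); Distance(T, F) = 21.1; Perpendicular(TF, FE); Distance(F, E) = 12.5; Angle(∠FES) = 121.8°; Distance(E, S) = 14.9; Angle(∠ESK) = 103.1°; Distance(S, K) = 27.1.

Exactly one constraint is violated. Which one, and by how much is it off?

Distance(S, K) = 27.1 — off by 3.40.

Q = (0.00, 0.00) ✓; QW at 34.70° ✓; |QW| = 26.10 ✓; ∠(QW, WT) = 90.00° ✓; |WT| = 16.40 ✓; ∠(WT, TF) = 90.00° ✓; |TF| = 21.10 ✓; ∠(TF, FE) = 90.00° ✓; |FE| = 12.50 ✓; ∠FES = 121.8° ✓; |ES| = 14.90 ✓; ∠ESK = 103.1° ✓; |SK| = 23.70 ✗.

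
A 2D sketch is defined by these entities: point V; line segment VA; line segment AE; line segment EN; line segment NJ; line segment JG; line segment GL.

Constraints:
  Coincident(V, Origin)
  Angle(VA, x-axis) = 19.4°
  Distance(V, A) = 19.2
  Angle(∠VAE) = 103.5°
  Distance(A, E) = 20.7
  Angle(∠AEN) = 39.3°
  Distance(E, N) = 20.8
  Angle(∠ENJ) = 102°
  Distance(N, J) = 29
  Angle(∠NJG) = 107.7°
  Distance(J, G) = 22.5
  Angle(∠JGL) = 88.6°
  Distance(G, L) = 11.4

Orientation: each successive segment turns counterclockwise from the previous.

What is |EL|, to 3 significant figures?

29.5

V is at the origin; VA runs at 19.4° with length 19.2, so A = (18.1, 6.38). ∠VAE = 103.5° gives AE at 95.9° from the x-axis; with |AE| = 20.7, E = (16.0, 27.0). ∠AEN = 39.3° gives EN at -123° from the x-axis; with |EN| = 20.8, N = (4.53, 9.60). ∠ENJ = 102.0° gives NJ at -45.4° from the x-axis; with |NJ| = 29.0, J = (24.9, -11.0). ∠NJG = 107.7° gives JG at 26.9° from the x-axis; with |JG| = 22.5, G = (45.0, -0.866). ∠JGL = 88.6° gives GL at 118° from the x-axis; with |GL| = 11.4, L = (39.6, 9.17). Then |EL| = |L − E| = 29.5.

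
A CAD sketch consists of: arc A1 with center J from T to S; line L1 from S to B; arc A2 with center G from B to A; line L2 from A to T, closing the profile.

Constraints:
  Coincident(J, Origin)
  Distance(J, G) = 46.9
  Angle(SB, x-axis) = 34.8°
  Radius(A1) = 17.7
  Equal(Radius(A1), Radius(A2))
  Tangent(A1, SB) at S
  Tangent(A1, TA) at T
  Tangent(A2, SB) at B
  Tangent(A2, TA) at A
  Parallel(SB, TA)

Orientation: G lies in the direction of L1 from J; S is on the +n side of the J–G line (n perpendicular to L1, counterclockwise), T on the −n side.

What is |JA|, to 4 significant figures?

50.13

The slot axis is L1's direction at 34.8°, so u = (cos 34.8°, sin 34.8°) = (0.8211, 0.5707) and n = (−sin 34.8°, cos 34.8°) = (-0.5707, 0.8211). J is at the origin and G lies 46.9 along u from J, so G = 46.9·u = (38.51, 26.77). Tangency of A1 to both parallel lines with radius 17.7 puts S and T at J ± 17.7·n: S = (-10.10, 14.53), T = (10.10, -14.53). Equal radii place B and A the same way about G: B = G + 17.7·n = (28.41, 41.30), A = G − 17.7·n = (48.61, 12.23). Then |JA| = |A − J| = 50.13.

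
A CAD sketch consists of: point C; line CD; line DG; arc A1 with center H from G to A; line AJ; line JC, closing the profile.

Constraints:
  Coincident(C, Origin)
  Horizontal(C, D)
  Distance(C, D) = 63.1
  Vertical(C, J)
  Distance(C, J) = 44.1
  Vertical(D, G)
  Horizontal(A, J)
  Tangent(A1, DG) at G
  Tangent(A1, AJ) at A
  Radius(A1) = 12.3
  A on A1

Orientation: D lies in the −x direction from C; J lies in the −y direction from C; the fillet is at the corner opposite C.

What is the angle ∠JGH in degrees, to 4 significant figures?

11.03°

The virtual corner opposite C is at (-63.10, -44.10). Since A1 is tangent to DG there, HG ⟂ DG and tangency of A1 to AJ means the radius HA is perpendicular to AJ, with radius 12.3, so the center H sits 12.3 in from both sides at H = (-50.80, -31.80). That places the tangent points at G = (-63.10, -31.80) on DG and A = (-50.80, -44.10) on AJ. Then cos ∠JGH = GJ·GH / (|GJ||GH|), giving 11.03°.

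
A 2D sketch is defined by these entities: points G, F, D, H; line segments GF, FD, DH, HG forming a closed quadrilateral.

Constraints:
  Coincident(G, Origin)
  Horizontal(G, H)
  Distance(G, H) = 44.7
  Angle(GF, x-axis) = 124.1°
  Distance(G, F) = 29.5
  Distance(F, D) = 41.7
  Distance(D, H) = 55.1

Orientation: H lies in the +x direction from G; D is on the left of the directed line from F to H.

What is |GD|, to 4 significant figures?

51.28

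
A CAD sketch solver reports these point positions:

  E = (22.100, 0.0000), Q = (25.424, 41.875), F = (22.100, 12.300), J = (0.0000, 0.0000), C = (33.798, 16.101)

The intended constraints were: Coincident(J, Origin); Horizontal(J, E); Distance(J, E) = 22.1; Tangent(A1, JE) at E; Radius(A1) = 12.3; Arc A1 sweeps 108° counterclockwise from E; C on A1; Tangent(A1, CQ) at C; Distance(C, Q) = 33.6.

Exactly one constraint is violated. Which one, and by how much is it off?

Distance(C, Q) = 33.6 — off by 6.50.

J = (0.00, 0.00) ✓; J.y = 0.00, E.y = 0.00 ✓; |JE| = 22.10 ✓; ∠(FE, EJ) = 90.00° ✓; |FE| = 12.30 ✓; bearing(F→C) − bearing(F→E) = 108.0° ✓; |FC| = 12.30 ✓; ∠(FC, CQ) = 90.00° ✓; |CQ| = 27.10 ✗.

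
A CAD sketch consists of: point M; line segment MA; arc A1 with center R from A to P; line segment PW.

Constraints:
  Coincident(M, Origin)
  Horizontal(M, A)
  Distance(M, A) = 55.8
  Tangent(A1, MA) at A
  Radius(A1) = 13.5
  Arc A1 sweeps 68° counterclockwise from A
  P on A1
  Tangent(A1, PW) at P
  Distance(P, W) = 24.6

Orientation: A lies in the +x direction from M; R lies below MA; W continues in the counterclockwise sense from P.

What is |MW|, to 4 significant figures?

46.23

On A1, A sits at bearing 90° from R; a 68° counterclockwise sweep puts P at bearing 158°, so P = R + 13.5·(cos 158°, sin 158°) = (43.28, -8.443). A1 meets PW tangentially, so RP is at right angles to PW, so PW runs along (−sin 158°, cos 158°); with |PW| = 24.6, W = (34.07, -31.25). Then |MW| = |W − M| = 46.23.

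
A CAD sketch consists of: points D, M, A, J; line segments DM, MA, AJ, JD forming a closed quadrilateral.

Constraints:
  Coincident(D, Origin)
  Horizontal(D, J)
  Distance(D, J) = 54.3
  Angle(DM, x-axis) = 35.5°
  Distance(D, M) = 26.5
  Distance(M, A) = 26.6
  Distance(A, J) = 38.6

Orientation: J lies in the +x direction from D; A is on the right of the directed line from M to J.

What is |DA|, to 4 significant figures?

20.39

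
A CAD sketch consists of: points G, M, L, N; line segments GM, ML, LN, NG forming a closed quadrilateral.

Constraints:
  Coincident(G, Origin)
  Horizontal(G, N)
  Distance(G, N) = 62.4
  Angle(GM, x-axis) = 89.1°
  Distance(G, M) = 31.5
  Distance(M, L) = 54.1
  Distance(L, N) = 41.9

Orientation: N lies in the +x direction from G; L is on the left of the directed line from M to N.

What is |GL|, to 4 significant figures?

67.60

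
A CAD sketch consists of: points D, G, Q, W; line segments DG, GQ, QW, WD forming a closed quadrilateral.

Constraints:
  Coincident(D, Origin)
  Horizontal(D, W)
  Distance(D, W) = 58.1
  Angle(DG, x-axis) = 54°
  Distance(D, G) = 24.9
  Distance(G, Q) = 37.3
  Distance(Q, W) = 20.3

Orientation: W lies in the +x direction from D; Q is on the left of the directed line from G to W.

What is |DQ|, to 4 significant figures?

55.41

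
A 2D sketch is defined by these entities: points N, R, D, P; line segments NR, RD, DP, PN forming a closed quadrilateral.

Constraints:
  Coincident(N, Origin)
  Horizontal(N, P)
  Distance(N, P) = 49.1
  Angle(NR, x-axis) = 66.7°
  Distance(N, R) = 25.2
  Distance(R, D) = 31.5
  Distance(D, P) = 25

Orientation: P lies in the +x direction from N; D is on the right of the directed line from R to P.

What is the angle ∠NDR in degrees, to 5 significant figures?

51.409°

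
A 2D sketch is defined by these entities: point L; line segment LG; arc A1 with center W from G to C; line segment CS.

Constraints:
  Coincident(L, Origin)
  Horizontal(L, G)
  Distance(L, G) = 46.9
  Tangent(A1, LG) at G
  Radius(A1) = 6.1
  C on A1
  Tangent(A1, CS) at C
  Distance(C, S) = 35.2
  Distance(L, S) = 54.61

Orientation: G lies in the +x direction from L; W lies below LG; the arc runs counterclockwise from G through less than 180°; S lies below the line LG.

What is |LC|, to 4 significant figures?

41.20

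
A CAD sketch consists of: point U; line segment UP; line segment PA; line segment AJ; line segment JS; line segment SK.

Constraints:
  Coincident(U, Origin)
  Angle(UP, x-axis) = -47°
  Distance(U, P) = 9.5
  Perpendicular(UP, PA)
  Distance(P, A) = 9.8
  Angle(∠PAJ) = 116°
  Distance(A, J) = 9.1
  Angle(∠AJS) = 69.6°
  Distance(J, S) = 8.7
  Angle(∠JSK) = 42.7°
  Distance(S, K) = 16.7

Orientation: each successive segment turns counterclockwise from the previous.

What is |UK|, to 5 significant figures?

20.765

U is at the origin; UP runs at -47.0° with length 9.5, so P = (6.4790, -6.9479). UP is perpendicular to PA, so PA runs at 43.000°; with |PA| = 9.8, A = (13.646, -0.26428). ∠PAJ = 116.0° gives AJ at 107.00° from the x-axis; with |AJ| = 9.1, J = (10.986, 8.4381). ∠AJS = 69.6° gives JS at -142.60° from the x-axis; with |JS| = 8.7, S = (4.0743, 3.1539). ∠JSK = 42.7° gives SK at -5.3000° from the x-axis; with |SK| = 16.7, K = (20.703, 1.6113). Then |UK| = |K − U| = 20.765.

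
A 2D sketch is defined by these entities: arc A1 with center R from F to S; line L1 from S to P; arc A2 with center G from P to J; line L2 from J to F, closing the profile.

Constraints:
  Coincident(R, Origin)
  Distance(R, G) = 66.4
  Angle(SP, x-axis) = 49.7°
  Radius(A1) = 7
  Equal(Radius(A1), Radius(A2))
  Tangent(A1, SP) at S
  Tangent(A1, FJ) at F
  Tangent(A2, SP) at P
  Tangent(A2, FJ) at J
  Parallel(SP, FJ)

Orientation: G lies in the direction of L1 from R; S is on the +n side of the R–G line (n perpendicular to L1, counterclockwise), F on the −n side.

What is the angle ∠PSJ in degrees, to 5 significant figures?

11.906°

The slot axis is L1's direction at 49.7°, so u = (cos 49.7°, sin 49.7°) = (0.64679, 0.76267) and n = (−sin 49.7°, cos 49.7°) = (-0.76267, 0.64679). R is at the origin and G lies 66.4 along u from R, so G = 66.4·u = (42.947, 50.641). Tangency of A1 to both parallel lines with radius 7.0 puts S and F at R ± 7.0·n: S = (-5.3387, 4.5275), F = (5.3387, -4.5275). Equal radii place P and J the same way about G: P = G + 7.0·n = (37.608, 55.169), J = G − 7.0·n = (48.286, 46.114). Then cos ∠PSJ = SP·SJ / (|SP||SJ|), giving 11.906°.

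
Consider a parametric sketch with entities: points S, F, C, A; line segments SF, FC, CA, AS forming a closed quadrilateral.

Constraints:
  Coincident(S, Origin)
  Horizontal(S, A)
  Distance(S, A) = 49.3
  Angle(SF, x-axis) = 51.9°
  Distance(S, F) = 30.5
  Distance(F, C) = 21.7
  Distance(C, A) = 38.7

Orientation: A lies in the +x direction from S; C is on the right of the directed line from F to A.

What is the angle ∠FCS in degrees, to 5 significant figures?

131.31°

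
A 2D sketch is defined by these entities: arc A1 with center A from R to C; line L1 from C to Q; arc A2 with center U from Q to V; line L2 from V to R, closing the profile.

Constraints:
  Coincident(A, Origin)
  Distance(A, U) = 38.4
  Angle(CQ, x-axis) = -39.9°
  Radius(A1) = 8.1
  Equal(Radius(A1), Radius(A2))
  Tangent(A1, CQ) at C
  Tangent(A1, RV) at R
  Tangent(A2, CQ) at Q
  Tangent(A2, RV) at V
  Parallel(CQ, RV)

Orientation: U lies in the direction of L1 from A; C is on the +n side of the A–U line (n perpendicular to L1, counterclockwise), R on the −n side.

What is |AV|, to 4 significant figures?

39.24

The slot axis is L1's direction at -39.9°, so u = (cos -39.9°, sin -39.9°) = (0.7672, -0.6414) and n = (−sin -39.9°, cos -39.9°) = (0.6414, 0.7672). A is at the origin and U lies 38.4 along u from A, so U = 38.4·u = (29.46, -24.63). Tangency of A1 to both parallel lines with radius 8.1 puts C and R at A ± 8.1·n: C = (5.196, 6.214), R = (-5.196, -6.214). Equal radii place Q and V the same way about U: Q = U + 8.1·n = (34.65, -18.42), V = U − 8.1·n = (24.26, -30.85). Then |AV| = |V − A| = 39.24.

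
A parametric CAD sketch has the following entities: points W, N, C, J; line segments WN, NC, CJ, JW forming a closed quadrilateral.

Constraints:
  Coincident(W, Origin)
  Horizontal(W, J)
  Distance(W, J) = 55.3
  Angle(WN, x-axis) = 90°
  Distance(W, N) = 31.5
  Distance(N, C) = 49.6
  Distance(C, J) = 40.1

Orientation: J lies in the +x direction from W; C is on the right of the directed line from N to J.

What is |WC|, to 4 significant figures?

23.25

Checks: W = (0.00, 0.00) ✓; |NC| = 49.60 ✓; |CJ| = 40.10 ✓.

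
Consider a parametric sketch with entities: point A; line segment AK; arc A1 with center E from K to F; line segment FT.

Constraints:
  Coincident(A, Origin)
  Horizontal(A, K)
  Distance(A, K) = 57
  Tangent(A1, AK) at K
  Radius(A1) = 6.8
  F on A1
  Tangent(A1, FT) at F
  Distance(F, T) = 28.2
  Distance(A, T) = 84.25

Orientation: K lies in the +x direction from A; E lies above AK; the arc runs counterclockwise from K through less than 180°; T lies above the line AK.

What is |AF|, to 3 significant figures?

62.1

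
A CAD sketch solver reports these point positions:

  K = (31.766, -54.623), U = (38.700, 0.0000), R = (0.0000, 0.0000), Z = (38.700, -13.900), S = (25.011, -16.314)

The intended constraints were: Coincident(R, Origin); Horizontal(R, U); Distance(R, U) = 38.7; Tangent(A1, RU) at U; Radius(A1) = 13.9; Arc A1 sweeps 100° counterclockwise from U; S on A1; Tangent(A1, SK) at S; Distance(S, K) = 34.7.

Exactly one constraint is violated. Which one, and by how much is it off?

Distance(S, K) = 34.7 — off by 4.20.

R = (0.00, 0.00) ✓; R.y = 0.00, U.y = 0.00 ✓; |RU| = 38.70 ✓; ∠(ZU, UR) = 90.00° ✓; |ZU| = 13.90 ✓; bearing(Z→S) − bearing(Z→U) = 100.0° ✓; |ZS| = 13.90 ✓; ∠(ZS, SK) = 90.00° ✓; |SK| = 38.90 ✗.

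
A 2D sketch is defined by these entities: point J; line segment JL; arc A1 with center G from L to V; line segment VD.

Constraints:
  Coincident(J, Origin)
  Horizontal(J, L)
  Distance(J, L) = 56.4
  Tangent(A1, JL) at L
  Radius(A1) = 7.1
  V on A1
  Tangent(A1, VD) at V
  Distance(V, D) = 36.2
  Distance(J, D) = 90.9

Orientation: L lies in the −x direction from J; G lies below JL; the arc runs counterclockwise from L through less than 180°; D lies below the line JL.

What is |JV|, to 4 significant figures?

61.65

Checks: |JL| = 56.40 ✓; |GV| = 7.100 ✓; ∠(GV, VD) = 90.00° ✓; |VD| = 36.20 ✓; |JD| = 90.90 ✓.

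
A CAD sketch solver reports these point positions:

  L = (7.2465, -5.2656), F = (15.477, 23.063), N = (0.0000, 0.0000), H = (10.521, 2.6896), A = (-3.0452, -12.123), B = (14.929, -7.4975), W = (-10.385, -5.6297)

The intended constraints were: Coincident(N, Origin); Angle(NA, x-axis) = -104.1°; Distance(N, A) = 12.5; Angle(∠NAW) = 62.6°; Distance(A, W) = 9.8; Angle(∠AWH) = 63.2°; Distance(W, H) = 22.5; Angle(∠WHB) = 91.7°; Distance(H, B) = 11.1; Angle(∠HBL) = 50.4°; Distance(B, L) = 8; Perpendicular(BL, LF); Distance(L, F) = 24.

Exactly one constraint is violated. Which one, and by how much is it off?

Distance(L, F) = 24 — off by 5.50.

N = (0.00, 0.00) ✓; NA at -104.1° ✓; |NA| = 12.50 ✓; ∠NAW = 62.60° ✓; |AW| = 9.800 ✓; ∠AWH = 63.20° ✓; |WH| = 22.50 ✓; ∠WHB = 91.70° ✓; |HB| = 11.10 ✓; ∠HBL = 50.40° ✓; |BL| = 8.000 ✓; ∠(BL, LF) = 90.00° ✓; |LF| = 29.50 ✗.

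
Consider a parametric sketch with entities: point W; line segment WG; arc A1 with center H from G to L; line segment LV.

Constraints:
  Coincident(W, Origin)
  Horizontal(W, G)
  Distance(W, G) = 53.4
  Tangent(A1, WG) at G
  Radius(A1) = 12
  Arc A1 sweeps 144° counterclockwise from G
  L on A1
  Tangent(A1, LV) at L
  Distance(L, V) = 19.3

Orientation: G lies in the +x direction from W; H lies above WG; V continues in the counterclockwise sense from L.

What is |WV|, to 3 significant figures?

55.7

W is at the origin; WG is horizontal with |WG| = 53.4 and G on the +x side, so G = (53.4, 0.00). The tangent condition forces HG to be normal to WG, so H = G + (0, 12) = (53.4, 12.0). On A1, G sits at bearing -90° from H; a 144° counterclockwise sweep puts L at bearing 54°, so L = H + 12.0·(cos 54°, sin 54°) = (60.5, 21.7). A1 meets LV tangentially, so HL is at right angles to LV, so LV runs along (−sin 54°, cos 54°); with |LV| = 19.3, V = (44.8, 33.1). Then |WV| = |V − W| = 55.7.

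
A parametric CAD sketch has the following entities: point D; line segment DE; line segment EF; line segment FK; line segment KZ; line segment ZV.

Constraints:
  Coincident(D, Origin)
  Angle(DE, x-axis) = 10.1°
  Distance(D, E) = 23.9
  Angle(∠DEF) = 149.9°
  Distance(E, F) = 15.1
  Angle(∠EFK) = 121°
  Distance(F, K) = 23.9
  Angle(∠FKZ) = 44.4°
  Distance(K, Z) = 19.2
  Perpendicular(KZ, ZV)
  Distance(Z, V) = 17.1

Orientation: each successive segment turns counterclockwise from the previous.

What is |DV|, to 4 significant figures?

36.19

D is at the origin; DE runs at 10.1° with length 23.9, so E = (23.53, 4.191). ∠DEF = 149.9° gives EF at 40.20° from the x-axis; with |EF| = 15.1, F = (35.06, 13.94). ∠EFK = 121.0° gives FK at 99.20° from the x-axis; with |FK| = 23.9, K = (31.24, 37.53). ∠FKZ = 44.4° gives KZ at -125.2° from the x-axis; with |KZ| = 19.2, Z = (20.17, 21.84). KZ is perpendicular to ZV, so ZV runs at -35.20°; with |ZV| = 17.1, V = (34.15, 11.98). Then |DV| = |V − D| = 36.19.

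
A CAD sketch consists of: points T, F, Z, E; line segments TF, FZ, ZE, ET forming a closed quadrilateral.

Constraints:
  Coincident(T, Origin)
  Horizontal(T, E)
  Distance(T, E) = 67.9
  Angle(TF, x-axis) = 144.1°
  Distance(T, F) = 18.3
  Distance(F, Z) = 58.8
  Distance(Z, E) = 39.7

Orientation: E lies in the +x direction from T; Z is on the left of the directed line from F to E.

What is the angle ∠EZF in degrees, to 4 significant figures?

114.3°

Checks: |FZ| = 58.80 ✓; |ZE| = 39.70 ✓.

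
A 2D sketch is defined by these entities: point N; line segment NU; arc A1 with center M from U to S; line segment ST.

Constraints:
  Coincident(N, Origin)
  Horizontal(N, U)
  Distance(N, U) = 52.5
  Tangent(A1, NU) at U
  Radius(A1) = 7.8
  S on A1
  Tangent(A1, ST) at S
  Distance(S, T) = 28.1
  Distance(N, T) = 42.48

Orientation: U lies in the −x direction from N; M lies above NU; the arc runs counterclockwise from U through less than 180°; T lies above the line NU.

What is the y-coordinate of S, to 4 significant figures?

3.908

N is at the origin; NU is horizontal with |NU| = 52.5 and U on the −x side, so U = (-52.50, 0.000). A1 meets NU tangentially, so MU is at right angles to NU, so M = U + (0, 7.8) = (-52.50, 7.800). Since MS ⟂ ST (tangency), |MT| = √(7.8² + 28.1²) = 29.16 regardless of where S sits on A1. So T lies on both circle(N, 42.48) and circle(M, 29.16); the above-NU intersection is T = (-31.72, 28.26). S is the foot of the tangent from T: S = (-45.74, 3.908).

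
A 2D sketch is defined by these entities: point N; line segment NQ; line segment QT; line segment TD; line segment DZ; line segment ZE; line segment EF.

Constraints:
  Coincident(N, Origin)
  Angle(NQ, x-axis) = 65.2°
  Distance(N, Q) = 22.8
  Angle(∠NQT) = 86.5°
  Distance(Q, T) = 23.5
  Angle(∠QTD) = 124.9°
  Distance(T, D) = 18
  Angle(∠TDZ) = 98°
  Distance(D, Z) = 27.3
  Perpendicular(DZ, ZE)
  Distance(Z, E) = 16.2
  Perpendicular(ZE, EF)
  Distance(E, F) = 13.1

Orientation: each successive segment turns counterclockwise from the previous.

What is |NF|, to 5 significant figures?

14.981

N is at the origin; NQ runs at 65.2° with length 22.8, so Q = (9.5635, 20.697). ∠NQT = 86.5° gives QT at 158.70° from the x-axis; with |QT| = 23.5, T = (-12.331, 29.234). ∠QTD = 124.9° gives TD at -146.20° from the x-axis; with |TD| = 18.0, D = (-27.289, 19.220). ∠TDZ = 98.0° gives DZ at -64.200° from the x-axis; with |DZ| = 27.3, Z = (-15.407, -5.3583). The perpendicularity gives ZE at right angles to DZ, so ZE runs at 25.800°; with |ZE| = 16.2, E = (-0.82198, 1.6925). The perpendicularity gives EF at right angles to ZE, so EF runs at 115.80°; with |EF| = 13.1, F = (-6.5235, 13.487). Then |NF| = |F − N| = 14.981.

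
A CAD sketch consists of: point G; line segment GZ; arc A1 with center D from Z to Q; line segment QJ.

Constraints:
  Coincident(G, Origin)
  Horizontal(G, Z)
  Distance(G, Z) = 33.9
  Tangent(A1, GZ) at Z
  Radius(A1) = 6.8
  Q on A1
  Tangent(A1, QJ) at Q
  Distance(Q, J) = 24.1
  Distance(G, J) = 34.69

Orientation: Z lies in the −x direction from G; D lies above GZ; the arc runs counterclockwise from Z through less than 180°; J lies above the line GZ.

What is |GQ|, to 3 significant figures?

27.8

G is at the origin; GZ is horizontal with |GZ| = 33.9 and Z on the −x side, so Z = (-33.9, 0.00). Tangency of A1 to GZ means the radius DZ is perpendicular to GZ, so D = Z + (0, 6.8) = (-33.9, 6.80). Since DQ ⟂ QJ (tangency), |DJ| = √(6.8² + 24.1²) = 25.0 regardless of where Q sits on A1. So J lies on both circle(G, 34.69) and circle(D, 25.0); the above-GZ intersection is J = (-20.5, 28.0). Q is the foot of the tangent from J: Q = (-27.4, 4.86).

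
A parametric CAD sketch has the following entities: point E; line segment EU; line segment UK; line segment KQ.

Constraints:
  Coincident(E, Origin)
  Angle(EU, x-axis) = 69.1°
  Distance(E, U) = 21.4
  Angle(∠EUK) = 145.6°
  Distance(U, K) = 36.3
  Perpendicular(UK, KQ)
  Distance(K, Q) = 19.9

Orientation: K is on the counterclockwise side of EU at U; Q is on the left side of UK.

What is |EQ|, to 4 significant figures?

54.52

E is at the origin; EU runs at 69.1° with length 21.4, so U = 21.4·(cos 69.1°, sin 69.1°) = (7.634, 19.99). ∠EUK = 145.6°, so UK runs at 69.1° + (180° − 145.6°) = 103.5° from the x-axis; with |UK| = 36.3, K = U + 36.3·(cos 103.5°, sin 103.5°) = (-0.8399, 55.29). UK ⟂ KQ; with |KQ| = 19.9 on the left of UK, Q = K + 19.9·(-0.9724, -0.2334) = (-20.19, 50.64). Then |EQ| = |Q − E| = 54.52.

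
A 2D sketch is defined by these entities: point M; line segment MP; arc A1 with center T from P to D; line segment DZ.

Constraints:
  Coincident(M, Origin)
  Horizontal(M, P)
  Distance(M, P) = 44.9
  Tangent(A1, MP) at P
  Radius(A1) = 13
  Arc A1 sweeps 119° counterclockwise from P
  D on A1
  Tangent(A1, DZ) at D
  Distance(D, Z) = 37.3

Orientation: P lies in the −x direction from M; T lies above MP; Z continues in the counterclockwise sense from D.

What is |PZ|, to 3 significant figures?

52.4

On A1, P sits at bearing -90° from T; a 119° counterclockwise sweep puts D at bearing 29°, so D = T + 13.0·(cos 29°, sin 29°) = (-33.5, 19.3). Tangency of A1 to DZ means the radius TD is perpendicular to DZ, so DZ runs along (−sin 29°, cos 29°); with |DZ| = 37.3, Z = (-51.6, 51.9). Then |PZ| = |Z − P| = 52.4.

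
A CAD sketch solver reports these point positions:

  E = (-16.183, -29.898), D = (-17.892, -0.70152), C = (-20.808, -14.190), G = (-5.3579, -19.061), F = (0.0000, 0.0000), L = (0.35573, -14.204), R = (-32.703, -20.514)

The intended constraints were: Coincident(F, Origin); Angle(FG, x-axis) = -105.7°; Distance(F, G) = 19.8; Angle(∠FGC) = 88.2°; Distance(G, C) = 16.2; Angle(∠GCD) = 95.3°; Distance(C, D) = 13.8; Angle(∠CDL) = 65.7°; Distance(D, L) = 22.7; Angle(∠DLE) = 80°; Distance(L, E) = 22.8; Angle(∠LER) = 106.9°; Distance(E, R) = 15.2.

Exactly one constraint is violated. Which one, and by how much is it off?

Distance(E, R) = 15.2 — off by 3.80.

F = (0.00, 0.00) ✓; FG at -105.7° ✓; |FG| = 19.80 ✓; ∠FGC = 88.20° ✓; |GC| = 16.20 ✓; ∠GCD = 95.30° ✓; |CD| = 13.80 ✓; ∠CDL = 65.70° ✓; |DL| = 22.70 ✓; ∠DLE = 80.00° ✓; |LE| = 22.80 ✓; ∠LER = 106.9° ✓; |ER| = 19.00 ✗.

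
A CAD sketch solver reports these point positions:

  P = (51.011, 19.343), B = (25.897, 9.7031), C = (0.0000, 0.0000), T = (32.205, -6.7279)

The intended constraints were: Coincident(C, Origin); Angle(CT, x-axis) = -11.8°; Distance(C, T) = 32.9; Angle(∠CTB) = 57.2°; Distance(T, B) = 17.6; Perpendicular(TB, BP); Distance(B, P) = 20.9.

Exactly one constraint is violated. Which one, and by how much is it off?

Distance(B, P) = 20.9 — off by 6.00.

C = (0.00, 0.00) ✓; CT at -11.80° ✓; |CT| = 32.90 ✓; ∠CTB = 57.20° ✓; |TB| = 17.60 ✓; ∠(TB, BP) = 90.00° ✓; |BP| = 26.90 ✗.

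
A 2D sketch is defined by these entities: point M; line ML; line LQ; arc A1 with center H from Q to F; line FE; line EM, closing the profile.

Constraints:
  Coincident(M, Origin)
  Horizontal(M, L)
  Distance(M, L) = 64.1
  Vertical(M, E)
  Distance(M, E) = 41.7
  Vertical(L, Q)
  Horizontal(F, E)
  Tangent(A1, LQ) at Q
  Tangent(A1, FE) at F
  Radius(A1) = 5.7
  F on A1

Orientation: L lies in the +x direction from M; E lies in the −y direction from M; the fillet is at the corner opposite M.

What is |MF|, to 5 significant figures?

71.760

The virtual corner opposite M is at (64.100, -41.700). Since A1 is tangent to LQ there, HQ ⟂ LQ and the tangent condition forces HF to be normal to FE, with radius 5.7, so the center H sits 5.7 in from both sides at H = (58.400, -36.000). That places the tangent points at Q = (64.100, -36.000) on LQ and F = (58.400, -41.700) on FE. Then |MF| = |F − M| = 71.760.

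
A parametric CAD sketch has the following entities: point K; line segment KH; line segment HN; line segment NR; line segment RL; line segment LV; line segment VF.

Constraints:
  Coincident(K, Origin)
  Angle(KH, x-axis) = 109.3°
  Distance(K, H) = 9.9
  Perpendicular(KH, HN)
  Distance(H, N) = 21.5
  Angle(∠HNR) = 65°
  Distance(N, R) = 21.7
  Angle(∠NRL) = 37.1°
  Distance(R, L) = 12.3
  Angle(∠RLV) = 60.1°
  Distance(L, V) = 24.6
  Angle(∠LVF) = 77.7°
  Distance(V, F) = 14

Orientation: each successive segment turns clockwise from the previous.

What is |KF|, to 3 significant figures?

31.4

K is at the origin; KH runs at 109.3° with length 9.9, so H = (-3.27, 9.34). KH is perpendicular to HN, so HN runs at 19.3°; with |HN| = 21.5, N = (17.0, 16.4). ∠HNR = 65.0° gives NR at -95.7° from the x-axis; with |NR| = 21.7, R = (14.9, -5.14). ∠NRL = 37.1° gives RL at 121° from the x-axis; with |RL| = 12.3, L = (8.46, 5.36). ∠RLV = 60.1° gives LV at 1.50° from the x-axis; with |LV| = 24.6, V = (33.0, 6.00). ∠LVF = 77.7° gives VF at -101° from the x-axis; with |VF| = 14.0, F = (30.4, -7.75). Then |KF| = |F − K| = 31.4.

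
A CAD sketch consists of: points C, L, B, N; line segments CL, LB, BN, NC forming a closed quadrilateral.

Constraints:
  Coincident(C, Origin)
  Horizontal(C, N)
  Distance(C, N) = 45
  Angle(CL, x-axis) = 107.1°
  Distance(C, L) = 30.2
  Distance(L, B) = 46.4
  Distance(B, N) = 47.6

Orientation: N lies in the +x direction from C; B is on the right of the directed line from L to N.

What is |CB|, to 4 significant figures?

16.60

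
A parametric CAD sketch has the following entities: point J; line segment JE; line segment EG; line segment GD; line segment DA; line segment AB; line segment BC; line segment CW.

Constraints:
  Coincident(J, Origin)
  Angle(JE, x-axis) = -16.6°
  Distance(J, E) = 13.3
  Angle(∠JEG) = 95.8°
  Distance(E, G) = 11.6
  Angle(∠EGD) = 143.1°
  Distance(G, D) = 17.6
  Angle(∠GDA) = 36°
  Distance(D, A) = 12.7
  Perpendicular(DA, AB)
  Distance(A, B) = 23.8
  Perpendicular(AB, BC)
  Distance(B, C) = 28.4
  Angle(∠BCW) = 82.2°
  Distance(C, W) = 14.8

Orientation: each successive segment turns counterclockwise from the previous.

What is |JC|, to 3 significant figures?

50.4

DA is perpendicular to AB, so AB runs at -21.5°; with |AB| = 23.8, B = (30.2, 3.43). The perpendicularity gives BC at right angles to AB, so BC runs at 68.5°; with |BC| = 28.4, C = (40.7, 29.8). Then |JC| = |C − J| = 50.4.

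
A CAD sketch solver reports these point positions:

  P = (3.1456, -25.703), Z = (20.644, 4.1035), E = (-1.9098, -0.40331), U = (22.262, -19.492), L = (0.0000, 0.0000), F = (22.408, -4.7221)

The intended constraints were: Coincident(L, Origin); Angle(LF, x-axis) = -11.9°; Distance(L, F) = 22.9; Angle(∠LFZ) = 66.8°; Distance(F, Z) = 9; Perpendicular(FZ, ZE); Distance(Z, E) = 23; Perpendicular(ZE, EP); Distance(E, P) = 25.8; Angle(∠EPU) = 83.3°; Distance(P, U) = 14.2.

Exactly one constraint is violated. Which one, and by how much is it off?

Distance(P, U) = 14.2 — off by 5.90.

L = (0.00, 0.00) ✓; LF at -11.90° ✓; |LF| = 22.90 ✓; ∠LFZ = 66.80° ✓; |FZ| = 9.000 ✓; ∠(FZ, ZE) = 90.00° ✓; |ZE| = 23.00 ✓; ∠(ZE, EP) = 90.00° ✓; |EP| = 25.80 ✓; ∠EPU = 83.30° ✓; |PU| = 20.10 ✗.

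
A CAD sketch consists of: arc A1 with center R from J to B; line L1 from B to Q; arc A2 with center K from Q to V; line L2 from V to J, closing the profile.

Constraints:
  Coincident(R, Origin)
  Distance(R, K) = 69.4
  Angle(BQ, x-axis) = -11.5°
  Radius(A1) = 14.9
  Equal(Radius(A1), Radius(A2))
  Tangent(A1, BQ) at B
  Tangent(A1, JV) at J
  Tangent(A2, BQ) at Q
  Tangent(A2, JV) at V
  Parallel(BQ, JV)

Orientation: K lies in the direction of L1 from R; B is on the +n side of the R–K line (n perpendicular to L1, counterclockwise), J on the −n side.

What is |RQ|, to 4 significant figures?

70.98

The slot axis is L1's direction at -11.5°, so u = (cos -11.5°, sin -11.5°) = (0.9799, -0.1994) and n = (−sin -11.5°, cos -11.5°) = (0.1994, 0.9799). R is at the origin and K lies 69.4 along u from R, so K = 69.4·u = (68.01, -13.84). Tangency of A1 to both parallel lines with radius 14.9 puts B and J at R ± 14.9·n: B = (2.971, 14.60), J = (-2.971, -14.60). Equal radii place Q and V the same way about K: Q = K + 14.9·n = (70.98, 0.7647), V = K − 14.9·n = (65.04, -28.44). Then |RQ| = |Q − R| = 70.98.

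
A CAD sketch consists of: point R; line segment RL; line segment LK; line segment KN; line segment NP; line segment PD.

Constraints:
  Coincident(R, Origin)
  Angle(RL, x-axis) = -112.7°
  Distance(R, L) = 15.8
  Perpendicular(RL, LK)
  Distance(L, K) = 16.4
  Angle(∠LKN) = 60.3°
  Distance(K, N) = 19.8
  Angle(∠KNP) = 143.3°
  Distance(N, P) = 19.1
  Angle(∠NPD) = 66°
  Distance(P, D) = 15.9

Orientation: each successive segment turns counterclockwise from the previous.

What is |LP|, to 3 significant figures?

27.1

R is at the origin; RL runs at -112.7° with length 15.8, so L = (-6.10, -14.6). RL ⟂ LK, so LK runs at -22.7°; with |LK| = 16.4, K = (9.03, -20.9). ∠LKN = 60.3° gives KN at 97.0° from the x-axis; with |KN| = 19.8, N = (6.62, -1.25). ∠KNP = 143.3° gives NP at 134° from the x-axis; with |NP| = 19.1, P = (-6.58, 12.6). Then |LP| = |P − L| = 27.1.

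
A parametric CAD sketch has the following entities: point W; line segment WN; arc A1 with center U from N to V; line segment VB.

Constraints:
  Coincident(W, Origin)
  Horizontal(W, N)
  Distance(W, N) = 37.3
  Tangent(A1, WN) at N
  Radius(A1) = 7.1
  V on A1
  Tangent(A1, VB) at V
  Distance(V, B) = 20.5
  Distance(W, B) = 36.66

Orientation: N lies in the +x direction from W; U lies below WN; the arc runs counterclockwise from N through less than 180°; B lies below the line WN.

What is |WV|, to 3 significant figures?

30.9

W is at the origin; W and N share the same y with |WN| = 37.3 and N on the +x side, so N = (37.3, 0.00). Since A1 is tangent to WN there, UN ⟂ WN, so U = N + (0, -7.1) = (37.3, -7.10). Since UV ⟂ VB (tangency), |UB| = √(7.1² + 20.5²) = 21.7 regardless of where V sits on A1. So B lies on both circle(W, 36.66) and circle(U, 21.7); the below-WN intersection is B = (26.1, -25.7). V is the foot of the tangent from B: V = (30.4, -5.64).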